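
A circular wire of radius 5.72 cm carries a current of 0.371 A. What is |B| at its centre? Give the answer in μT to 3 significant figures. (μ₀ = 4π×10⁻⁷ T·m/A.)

At the centre of a circular loop the Biot–Savart law gives B = μ₀I/(2R).
B = (4π×10⁻⁷ × 0.371) / (2 × 0.0572) = 4.08×10⁻⁶ T.

B ≈ 4.08 μT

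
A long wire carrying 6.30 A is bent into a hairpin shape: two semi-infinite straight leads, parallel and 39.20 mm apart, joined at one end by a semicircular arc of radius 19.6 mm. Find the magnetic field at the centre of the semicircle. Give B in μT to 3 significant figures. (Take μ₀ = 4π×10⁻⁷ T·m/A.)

B ≈ 165 μT

The semicircular arc contributes B_arc = μ₀I·π/(4πR) = μ₀I/(4R) = 1.01×10⁻⁴ T.
Each semi-infinite lead is at perpendicular distance R = 0.0196 m from the centre, with the perpendicular foot at its near end, so it contributes μ₀I/(4πR); both point the same way, together 6.43×10⁻⁵ T.
Arc and leads all point the same direction: B = 1.01×10⁻⁴ + 6.43×10⁻⁵ = 1.65×10⁻⁴ T.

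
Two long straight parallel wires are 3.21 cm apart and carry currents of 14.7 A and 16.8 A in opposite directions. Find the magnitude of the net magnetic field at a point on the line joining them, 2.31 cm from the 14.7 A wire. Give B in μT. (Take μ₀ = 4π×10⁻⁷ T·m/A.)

Each long wire gives B = μ₀I/(2πd). Distances are d₁ = 0.0231 m and d₂ = 0.009 m.
B₁ = 1.27×10⁻⁴ T, B₂ = 3.73×10⁻⁴ T.
Between antiparallel currents both contributions point the same way, so they add. B = B₁ + B₂ = 1.27×10⁻⁴ + 3.73×10⁻⁴ = 5.01×10⁻⁴ T.

B ≈ 501 μT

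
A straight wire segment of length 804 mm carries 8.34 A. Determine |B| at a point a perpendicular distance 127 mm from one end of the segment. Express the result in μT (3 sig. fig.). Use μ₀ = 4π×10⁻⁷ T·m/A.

B ≈ 6.49 μT

For a finite straight segment, B = (μ₀I/4πd)(sinθ₁ + sinθ₂), where θ₁, θ₂ are the angles from the perpendicular to each end.
The perpendicular foot is at one end, so the two end-offsets along the wire are 0 and L = 0.804 m.
sinθ₁ = 0/√(0²+0.127²) = 0.0000; sinθ₂ = 0.804/√(0.804²+0.127²) = 0.9878.
B = (4π×10⁻⁷ × 8.34) / (4π × 0.127) × (0.0000 + 0.9878) = 6.49×10⁻⁶ T.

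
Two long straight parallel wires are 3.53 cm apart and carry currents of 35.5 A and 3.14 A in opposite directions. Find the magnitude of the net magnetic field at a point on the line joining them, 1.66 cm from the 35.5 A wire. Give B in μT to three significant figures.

Each long wire gives B = μ₀I/(2πd). Distances are d₁ = 0.0166 m and d₂ = 0.0187 m.
B₁ = 4.28×10⁻⁴ T, B₂ = 3.36×10⁻⁵ T.
Between antiparallel currents both contributions point the same way, so they add. B = B₁ + B₂ = 4.28×10⁻⁴ + 3.36×10⁻⁵ = 4.61×10⁻⁴ T.

B ≈ 461 μT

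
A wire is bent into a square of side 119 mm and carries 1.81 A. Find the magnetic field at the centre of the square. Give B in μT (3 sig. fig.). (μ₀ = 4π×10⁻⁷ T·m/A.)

Each side is a finite straight segment at perpendicular distance d = a/(2 tan(π/4)) = 0.0595 m from the centre, with end-angles ±π/4.
One side contributes B₁ = (μ₀I/4πd)·2 sin(π/4) = 4.30×10⁻⁶ T.
All 4 sides add in the same direction: B = 4 × 4.30×10⁻⁶ = 1.72×10⁻⁵ T.

B ≈ 17.2 μT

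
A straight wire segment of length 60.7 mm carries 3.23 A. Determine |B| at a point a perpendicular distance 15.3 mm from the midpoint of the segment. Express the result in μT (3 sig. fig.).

For a finite straight segment, B = (μ₀I/4πd)(sinθ₁ + sinθ₂), where θ₁, θ₂ are the angles from the perpendicular to each end.
The perpendicular from the point meets the wire at its midpoint, so each end is L/2 = 0.03035 m away along the wire.
sinθ₁ = 0.03035/√(0.03035²+0.0153²) = 0.8930; sinθ₂ = 0.03035/√(0.03035²+0.0153²) = 0.8930.
B = (4π×10⁻⁷ × 3.23) / (4π × 0.0153) × (0.8930 + 0.8930) = 3.77×10⁻⁵ T.

B ≈ 37.7 μT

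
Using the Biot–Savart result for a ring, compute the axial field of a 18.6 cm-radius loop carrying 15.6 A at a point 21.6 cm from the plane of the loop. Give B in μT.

B ≈ 14.6 μT

On the axis of a circular loop, B = μ₀IR² / [2(R²+z²)^(3/2)].
R² + z² = (0.186)² + (0.216)² = 0.08125 m², and (R²+z²)^(3/2) = 2.32×10⁻² m³.
B = (4π×10⁻⁷ × 15.6 × 0.0346) / (2 × 2.32×10⁻²) = 1.46×10⁻⁵ T.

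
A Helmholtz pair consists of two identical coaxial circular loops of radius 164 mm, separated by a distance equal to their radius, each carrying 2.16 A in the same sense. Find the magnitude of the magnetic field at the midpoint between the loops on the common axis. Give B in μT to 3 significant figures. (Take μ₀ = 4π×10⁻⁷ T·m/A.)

Each loop contributes B = μ₀IR²/[2(R²+z²)^(3/2)] on the axis, with z measured from that loop.
Loop 1 (z = 0.082 m): B₁ = 5.92×10⁻⁶ T. Loop 2 (z = 0.082 m): B₂ = 5.92×10⁻⁶ T.
The fields add: B = B₁ + B₂ = 1.18×10⁻⁵ T.

B ≈ 11.8 μT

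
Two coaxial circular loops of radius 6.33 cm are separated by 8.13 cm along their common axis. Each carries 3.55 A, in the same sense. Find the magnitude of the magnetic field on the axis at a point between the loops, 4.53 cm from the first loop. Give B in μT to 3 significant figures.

Each loop contributes B = μ₀IR²/[2(R²+z²)^(3/2)] on the axis, with z measured from that loop.
Loop 1 (z = 0.0453 m): B₁ = 1.90×10⁻⁵ T. Loop 2 (z = 0.036 m): B₂ = 2.31×10⁻⁵ T.
The fields add: B = B₁ + B₂ = 4.21×10⁻⁵ T.

B ≈ 42.1 μT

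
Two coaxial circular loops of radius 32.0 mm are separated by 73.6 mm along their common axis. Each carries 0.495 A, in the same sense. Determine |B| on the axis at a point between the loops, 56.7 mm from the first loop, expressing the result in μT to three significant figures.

Each loop contributes B = μ₀IR²/[2(R²+z²)^(3/2)] on the axis, with z measured from that loop.
Loop 1 (z = 0.0567 m): B₁ = 1.15×10⁻⁶ T. Loop 2 (z = 0.0169 m): B₂ = 6.72×10⁻⁶ T.
The fields add: B = B₁ + B₂ = 7.87×10⁻⁶ T.

B ≈ 7.87 μT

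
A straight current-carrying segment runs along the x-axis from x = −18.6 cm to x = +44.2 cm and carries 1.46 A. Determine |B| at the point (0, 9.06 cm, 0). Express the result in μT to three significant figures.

B ≈ 3.03 μT

For a finite straight segment, B = (μ₀I/4πd)(sinθ₁ + sinθ₂), where θ₁, θ₂ are the angles from the perpendicular to each end.
The perpendicular distance is d = 0.0906 m; the end-offsets along the wire are a = 0.186 m and b = 0.442 m.
sinθ₁ = 0.186/√(0.186²+0.0906²) = 0.8990; sinθ₂ = 0.442/√(0.442²+0.0906²) = 0.9796.
B = (4π×10⁻⁷ × 1.46) / (4π × 0.0906) × (0.8990 + 0.9796) = 3.03×10⁻⁶ T.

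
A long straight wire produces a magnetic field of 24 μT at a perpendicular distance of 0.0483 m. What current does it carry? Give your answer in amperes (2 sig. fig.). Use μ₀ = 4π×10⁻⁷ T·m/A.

For a long straight wire B = μ₀I/(2πd), so I = 2πdB/μ₀.
I = 2π × 0.0483 × 2.40×10⁻⁵ / (4π×10⁻⁷) = 5.80 A.

I ≈ 5.8 A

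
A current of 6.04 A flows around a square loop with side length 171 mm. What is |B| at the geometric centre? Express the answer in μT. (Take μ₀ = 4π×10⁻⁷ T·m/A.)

B ≈ 40.0 μT

Each side is a finite straight segment at perpendicular distance d = a/(2 tan(π/4)) = 0.0855 m from the centre, with end-angles ±π/4.
One side contributes B₁ = (μ₀I/4πd)·2 sin(π/4) = 9.99×10⁻⁶ T.
All 4 sides add in the same direction: B = 4 × 9.99×10⁻⁶ = 4.00×10⁻⁵ T.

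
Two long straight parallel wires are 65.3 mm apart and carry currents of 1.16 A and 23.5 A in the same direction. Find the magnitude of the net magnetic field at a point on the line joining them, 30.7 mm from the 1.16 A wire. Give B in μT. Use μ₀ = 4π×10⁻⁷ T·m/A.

B ≈ 128 μT

Each long wire gives B = μ₀I/(2πd). Distances are d₁ = 0.0307 m and d₂ = 0.0346 m.
B₁ = 7.56×10⁻⁶ T, B₂ = 1.36×10⁻⁴ T.
Between parallel currents the two contributions point in opposite directions, so they subtract. B = |B₁ − B₂| = |7.56×10⁻⁶ − 1.36×10⁻⁴| = 1.28×10⁻⁴ T.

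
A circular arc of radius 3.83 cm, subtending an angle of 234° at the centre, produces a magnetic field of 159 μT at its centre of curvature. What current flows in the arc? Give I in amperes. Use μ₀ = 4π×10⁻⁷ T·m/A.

I ≈ 14.9 A

For a circular arc, B = μ₀Iφ/(4πR) with φ in radians; here φ = 4.084 rad.
So I = 4πRB/(μ₀φ) = 4π × 0.0383 × 1.59×10⁻⁴ / (4π×10⁻⁷ × 4.084) = 14.9 A.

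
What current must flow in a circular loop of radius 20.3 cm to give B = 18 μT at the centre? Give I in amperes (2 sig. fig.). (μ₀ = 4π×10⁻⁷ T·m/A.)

At the centre of a circular loop B = μ₀I/(2R), so I = 2RB/μ₀.
With R = 0.203 m, I = 2 × 0.203 × 1.80×10⁻⁵ / (4π×10⁻⁷) = 5.82 A.

I ≈ 5.8 A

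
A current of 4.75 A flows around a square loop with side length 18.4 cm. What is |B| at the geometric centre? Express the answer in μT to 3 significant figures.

B ≈ 29.2 μT

Each side is a finite straight segment at perpendicular distance d = a/(2 tan(π/4)) = 0.092 m from the centre, with end-angles ±π/4.
One side contributes B₁ = (μ₀I/4πd)·2 sin(π/4) = 7.30×10⁻⁶ T.
All 4 sides add in the same direction: B = 4 × 7.30×10⁻⁶ = 2.92×10⁻⁵ T.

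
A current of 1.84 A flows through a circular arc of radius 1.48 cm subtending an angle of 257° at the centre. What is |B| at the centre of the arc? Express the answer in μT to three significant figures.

The Biot–Savart field of a circular arc at its centre is B = μ₀Iφ/(4πR), with φ = 4.485 rad.
B = (4π×10⁻⁷ × 1.84 × 4.485) / (4π × 0.0148) = 5.58×10⁻⁵ T.

B ≈ 55.8 μT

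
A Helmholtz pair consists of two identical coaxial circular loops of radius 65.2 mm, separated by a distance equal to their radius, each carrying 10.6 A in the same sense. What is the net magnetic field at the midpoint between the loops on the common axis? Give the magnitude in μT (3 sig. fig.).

Each loop contributes B = μ₀IR²/[2(R²+z²)^(3/2)] on the axis, with z measured from that loop.
Loop 1 (z = 0.0326 m): B₁ = 7.31×10⁻⁵ T. Loop 2 (z = 0.0326 m): B₂ = 7.31×10⁻⁵ T.
The fields add: B = B₁ + B₂ = 1.46×10⁻⁴ T.

B ≈ 146 μT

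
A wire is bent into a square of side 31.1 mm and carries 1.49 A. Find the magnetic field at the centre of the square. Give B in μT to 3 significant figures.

Each side is a finite straight segment at perpendicular distance d = a/(2 tan(π/4)) = 0.01555 m from the centre, with end-angles ±π/4.
One side contributes B₁ = (μ₀I/4πd)·2 sin(π/4) = 1.36×10⁻⁵ T.
All 4 sides add in the same direction: B = 4 × 1.36×10⁻⁵ = 5.42×10⁻⁵ T.

B ≈ 54.2 μT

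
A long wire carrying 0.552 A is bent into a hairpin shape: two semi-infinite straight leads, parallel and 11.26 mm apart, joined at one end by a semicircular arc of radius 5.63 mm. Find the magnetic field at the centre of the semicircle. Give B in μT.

B ≈ 50.4 μT

The semicircular arc contributes B_arc = μ₀I·π/(4πR) = μ₀I/(4R) = 3.08×10⁻⁵ T.
Each semi-infinite lead is at perpendicular distance R = 0.00563 m from the centre, with the perpendicular foot at its near end, so it contributes μ₀I/(4πR); both point the same way, together 1.96×10⁻⁵ T.
Arc and leads all point the same direction: B = 3.08×10⁻⁵ + 1.96×10⁻⁵ = 5.04×10⁻⁵ T.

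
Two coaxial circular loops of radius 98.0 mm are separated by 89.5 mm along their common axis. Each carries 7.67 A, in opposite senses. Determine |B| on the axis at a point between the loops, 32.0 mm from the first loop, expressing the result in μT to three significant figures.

Each loop contributes B = μ₀IR²/[2(R²+z²)^(3/2)] on the axis, with z measured from that loop.
Loop 1 (z = 0.032 m): B₁ = 4.22×10⁻⁵ T. Loop 2 (z = 0.0575 m): B₂ = 3.16×10⁻⁵ T.
The fields oppose: B = |B₁ − B₂| = 1.07×10⁻⁵ T.

B ≈ 10.7 μT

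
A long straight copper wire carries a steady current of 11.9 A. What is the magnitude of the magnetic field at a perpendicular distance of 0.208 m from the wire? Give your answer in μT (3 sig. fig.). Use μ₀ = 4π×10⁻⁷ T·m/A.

For an infinitely long straight wire, B = μ₀I/(2πd).
B = (4π×10⁻⁷ × 11.9) / (2π × 0.208) = 1.14×10⁻⁵ T.

B ≈ 11.4 μT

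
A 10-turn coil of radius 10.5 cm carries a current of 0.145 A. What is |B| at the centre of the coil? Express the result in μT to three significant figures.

For an N-turn flat coil, B = Nμ₀I/(2R) with R = 0.105 m.
B = 10 × 8.68×10⁻⁷ T = 8.68×10⁻⁶ T.

B ≈ 8.68 μT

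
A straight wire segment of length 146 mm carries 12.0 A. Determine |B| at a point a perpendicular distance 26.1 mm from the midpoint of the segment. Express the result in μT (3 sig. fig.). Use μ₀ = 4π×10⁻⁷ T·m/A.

B ≈ 86.6 μT

For a finite straight segment, B = (μ₀I/4πd)(sinθ₁ + sinθ₂), where θ₁, θ₂ are the angles from the perpendicular to each end.
The perpendicular from the point meets the wire at its midpoint, so each end is L/2 = 0.073 m away along the wire.
sinθ₁ = 0.073/√(0.073²+0.0261²) = 0.9416; sinθ₂ = 0.073/√(0.073²+0.0261²) = 0.9416.
B = (4π×10⁻⁷ × 12.0) / (4π × 0.0261) × (0.9416 + 0.9416) = 8.66×10⁻⁵ T.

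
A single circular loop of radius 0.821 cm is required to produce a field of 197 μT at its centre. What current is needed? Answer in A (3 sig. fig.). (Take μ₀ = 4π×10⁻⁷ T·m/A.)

At the centre of a circular loop B = μ₀I/(2R), so I = 2RB/μ₀.
With R = 0.00821 m, I = 2 × 0.00821 × 1.97×10⁻⁴ / (4π×10⁻⁷) = 2.57 A.

I ≈ 2.57 A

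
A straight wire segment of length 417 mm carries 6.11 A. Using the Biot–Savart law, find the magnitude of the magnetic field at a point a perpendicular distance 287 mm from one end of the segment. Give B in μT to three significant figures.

For a finite straight segment, B = (μ₀I/4πd)(sinθ₁ + sinθ₂), where θ₁, θ₂ are the angles from the perpendicular to each end.
The perpendicular foot is at one end, so the two end-offsets along the wire are 0 and L = 0.417 m.
sinθ₁ = 0/√(0²+0.287²) = 0.0000; sinθ₂ = 0.417/√(0.417²+0.287²) = 0.8238.
B = (4π×10⁻⁷ × 6.11) / (4π × 0.287) × (0.0000 + 0.8238) = 1.75×10⁻⁶ T.

B ≈ 1.75 μT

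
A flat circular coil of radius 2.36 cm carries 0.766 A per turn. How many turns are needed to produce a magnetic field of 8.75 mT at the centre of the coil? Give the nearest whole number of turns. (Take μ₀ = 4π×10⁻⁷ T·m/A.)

For an N-turn coil, B = Nμ₀I/(2R). A single turn gives B₁ = 2.04×10⁻⁵ T with R = 0.0236 m.
N = B/B₁ = 8.75×10⁻³ / 2.04×10⁻⁵ = 429.05.

N = 429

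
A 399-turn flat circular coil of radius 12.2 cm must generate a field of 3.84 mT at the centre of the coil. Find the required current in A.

For an N-turn coil, B = Nμ₀I/(2R) with R = 0.122 m, so I = 2RB/(Nμ₀) = 2 × 0.122 × 3.84×10⁻³ / (399 × 4π×10⁻⁷) = 1.87 A.

I ≈ 1.87 A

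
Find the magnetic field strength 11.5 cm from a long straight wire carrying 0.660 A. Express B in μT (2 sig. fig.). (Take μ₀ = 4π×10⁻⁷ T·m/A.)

B ≈ 1.1 μT

For an infinitely long straight wire, B = μ₀I/(2πd).
B = (4π×10⁻⁷ × 0.660) / (2π × 0.115) = 1.15×10⁻⁶ T.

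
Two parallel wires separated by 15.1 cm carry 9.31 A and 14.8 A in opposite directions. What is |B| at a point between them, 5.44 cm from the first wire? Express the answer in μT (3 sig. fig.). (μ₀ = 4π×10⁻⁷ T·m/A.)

Each long wire gives B = μ₀I/(2πd). Distances are d₁ = 0.0544 m and d₂ = 0.0966 m.
B₁ = 3.42×10⁻⁵ T, B₂ = 3.06×10⁻⁵ T.
Between antiparallel currents both contributions point the same way, so they add. B = B₁ + B₂ = 3.42×10⁻⁵ + 3.06×10⁻⁵ = 6.49×10⁻⁵ T.

B ≈ 64.9 μT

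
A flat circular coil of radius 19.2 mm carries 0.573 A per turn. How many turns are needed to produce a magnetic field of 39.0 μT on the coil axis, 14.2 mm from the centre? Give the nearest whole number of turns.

For an N-turn coil, B = Nμ₀IR²/[2(R²+z²)^(3/2)]. A single turn gives B₁ = 9.75×10⁻⁶ T with R = 0.0192 m, z = 0.0142 m.
N = B/B₁ = 3.90×10⁻⁵ / 9.75×10⁻⁶ = 4.00.

N = 4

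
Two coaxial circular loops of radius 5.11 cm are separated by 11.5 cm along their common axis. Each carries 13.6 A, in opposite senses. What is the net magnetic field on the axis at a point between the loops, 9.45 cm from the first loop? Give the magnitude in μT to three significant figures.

B ≈ 116 μT

Each loop contributes B = μ₀IR²/[2(R²+z²)^(3/2)] on the axis, with z measured from that loop.
Loop 1 (z = 0.0945 m): B₁ = 1.80×10⁻⁵ T. Loop 2 (z = 0.0205 m): B₂ = 1.34×10⁻⁴ T.
The fields oppose: B = |B₁ − B₂| = 1.16×10⁻⁴ T.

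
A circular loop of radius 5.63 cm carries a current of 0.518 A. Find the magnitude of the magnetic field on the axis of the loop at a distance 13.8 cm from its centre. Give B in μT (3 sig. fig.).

B ≈ 0.312 μT

On the axis of a circular loop, B = μ₀IR² / [2(R²+z²)^(3/2)].
R² + z² = (0.0563)² + (0.138)² = 0.02221 m², and (R²+z²)^(3/2) = 3.31×10⁻³ m³.
B = (4π×10⁻⁷ × 0.518 × 0.00317) / (2 × 3.31×10⁻³) = 3.12×10⁻⁷ T.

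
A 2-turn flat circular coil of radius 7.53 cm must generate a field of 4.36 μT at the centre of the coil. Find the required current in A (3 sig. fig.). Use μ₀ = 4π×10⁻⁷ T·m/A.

For an N-turn coil, B = Nμ₀I/(2R) with R = 0.0753 m, so I = 2RB/(Nμ₀) = 2 × 0.0753 × 4.36×10⁻⁶ / (2 × 4π×10⁻⁷) = 0.261 A.

I ≈ 0.261 A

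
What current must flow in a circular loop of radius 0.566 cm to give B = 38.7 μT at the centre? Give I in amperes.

At the centre of a circular loop B = μ₀I/(2R), so I = 2RB/μ₀.
With R = 0.00566 m, I = 2 × 0.00566 × 3.87×10⁻⁵ / (4π×10⁻⁷) = 0.349 A.

I ≈ 0.349 A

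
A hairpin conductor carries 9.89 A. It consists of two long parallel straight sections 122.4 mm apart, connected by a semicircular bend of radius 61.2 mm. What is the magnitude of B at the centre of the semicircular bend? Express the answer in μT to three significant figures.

The semicircular arc contributes B_arc = μ₀I·π/(4πR) = μ₀I/(4R) = 5.08×10⁻⁵ T.
Each semi-infinite lead is at perpendicular distance R = 0.0612 m from the centre, with the perpendicular foot at its near end, so it contributes μ₀I/(4πR); both point the same way, together 3.23×10⁻⁵ T.
Arc and leads all point the same direction: B = 5.08×10⁻⁵ + 3.23×10⁻⁵ = 8.31×10⁻⁵ T.

B ≈ 83.1 μT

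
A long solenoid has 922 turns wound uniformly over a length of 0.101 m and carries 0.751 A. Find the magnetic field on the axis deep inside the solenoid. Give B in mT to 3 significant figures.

B ≈ 8.62 mT

Inside a long solenoid, B = μ₀nI with n = 9129 turns/m.
B = 4π×10⁻⁷ × 9129 × 0.751 = 8.62×10⁻³ T.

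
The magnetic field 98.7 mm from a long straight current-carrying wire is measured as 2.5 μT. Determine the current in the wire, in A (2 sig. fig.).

For a long straight wire B = μ₀I/(2πd), so I = 2πdB/μ₀.
I = 2π × 0.0987 × 2.50×10⁻⁶ / (4π×10⁻⁷) = 1.23 A.

I ≈ 1.2 A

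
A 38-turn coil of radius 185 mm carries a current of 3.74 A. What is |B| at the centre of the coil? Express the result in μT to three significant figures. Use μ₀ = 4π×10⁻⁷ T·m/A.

B ≈ 483 μT

For an N-turn flat coil, B = Nμ₀I/(2R) with R = 0.185 m.
B = 38 × 1.27×10⁻⁵ T = 4.83×10⁻⁴ T.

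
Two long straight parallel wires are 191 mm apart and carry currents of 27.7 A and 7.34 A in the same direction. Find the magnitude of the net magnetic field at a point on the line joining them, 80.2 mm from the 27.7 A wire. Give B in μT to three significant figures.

B ≈ 55.8 μT

Each long wire gives B = μ₀I/(2πd). Distances are d₁ = 0.0802 m and d₂ = 0.1108 m.
B₁ = 6.91×10⁻⁵ T, B₂ = 1.32×10⁻⁵ T.
Between parallel currents the two contributions point in opposite directions, so they subtract. B = |B₁ − B₂| = |6.91×10⁻⁵ − 1.32×10⁻⁵| = 5.58×10⁻⁵ T.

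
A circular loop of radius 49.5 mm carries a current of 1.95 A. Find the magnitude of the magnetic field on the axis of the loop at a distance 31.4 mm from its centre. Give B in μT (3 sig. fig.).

B ≈ 14.9 μT

On the axis of a circular loop, B = μ₀IR² / [2(R²+z²)^(3/2)].
R² + z² = (0.0495)² + (0.0314)² = 0.003436 m², and (R²+z²)^(3/2) = 2.01×10⁻⁴ m³.
B = (4π×10⁻⁷ × 1.95 × 0.00245) / (2 × 2.01×10⁻⁴) = 1.49×10⁻⁵ T.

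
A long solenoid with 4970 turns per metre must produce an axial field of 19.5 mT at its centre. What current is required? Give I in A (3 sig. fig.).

I ≈ 3.12 A

Inside a long solenoid B = μ₀nI with n = 4970 m⁻¹, so I = B/(μ₀n).
I = 1.95×10⁻² / (4π×10⁻⁷ × 4970) = 3.12 A.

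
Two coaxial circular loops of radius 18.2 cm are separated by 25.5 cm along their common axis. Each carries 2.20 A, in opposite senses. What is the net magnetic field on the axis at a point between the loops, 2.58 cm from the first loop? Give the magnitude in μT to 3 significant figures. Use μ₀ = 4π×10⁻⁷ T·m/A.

Each loop contributes B = μ₀IR²/[2(R²+z²)^(3/2)] on the axis, with z measured from that loop.
Loop 1 (z = 0.0258 m): B₁ = 7.37×10⁻⁶ T. Loop 2 (z = 0.2292 m): B₂ = 1.83×10⁻⁶ T.
The fields oppose: B = |B₁ − B₂| = 5.55×10⁻⁶ T.

B ≈ 5.55 μT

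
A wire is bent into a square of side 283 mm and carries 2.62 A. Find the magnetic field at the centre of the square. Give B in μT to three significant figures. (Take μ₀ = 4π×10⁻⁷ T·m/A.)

Each side is a finite straight segment at perpendicular distance d = a/(2 tan(π/4)) = 0.1415 m from the centre, with end-angles ±π/4.
One side contributes B₁ = (μ₀I/4πd)·2 sin(π/4) = 2.62×10⁻⁶ T.
All 4 sides add in the same direction: B = 4 × 2.62×10⁻⁶ = 1.05×10⁻⁵ T.

B ≈ 10.5 μT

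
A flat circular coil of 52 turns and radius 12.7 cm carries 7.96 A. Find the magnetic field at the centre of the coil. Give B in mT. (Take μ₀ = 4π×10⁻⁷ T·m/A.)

B ≈ 2.05 mT

For an N-turn flat coil, B = Nμ₀I/(2R) with R = 0.127 m.
B = 52 × 3.94×10⁻⁵ T = 2.05×10⁻³ T.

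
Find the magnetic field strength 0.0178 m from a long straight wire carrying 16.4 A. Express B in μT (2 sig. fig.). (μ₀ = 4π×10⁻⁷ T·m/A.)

B ≈ 180 μT

For an infinitely long straight wire, B = μ₀I/(2πd).
B = (4π×10⁻⁷ × 16.4) / (2π × 0.0178) = 1.84×10⁻⁴ T.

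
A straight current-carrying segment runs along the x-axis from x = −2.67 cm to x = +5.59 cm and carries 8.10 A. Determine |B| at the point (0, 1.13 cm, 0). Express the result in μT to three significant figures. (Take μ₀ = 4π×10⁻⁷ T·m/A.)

For a finite straight segment, B = (μ₀I/4πd)(sinθ₁ + sinθ₂), where θ₁, θ₂ are the angles from the perpendicular to each end.
The perpendicular distance is d = 0.0113 m; the end-offsets along the wire are a = 0.0267 m and b = 0.0559 m.
sinθ₁ = 0.0267/√(0.0267²+0.0113²) = 0.9209; sinθ₂ = 0.0559/√(0.0559²+0.0113²) = 0.9802.
B = (4π×10⁻⁷ × 8.10) / (4π × 0.0113) × (0.9209 + 0.9802) = 1.36×10⁻⁴ T.

B ≈ 136 μT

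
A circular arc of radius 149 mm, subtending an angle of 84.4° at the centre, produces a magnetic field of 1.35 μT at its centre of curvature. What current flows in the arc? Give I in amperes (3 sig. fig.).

I ≈ 1.37 A

For a circular arc, B = μ₀Iφ/(4πR) with φ in radians; here φ = 1.473 rad.
So I = 4πRB/(μ₀φ) = 4π × 0.149 × 1.35×10⁻⁶ / (4π×10⁻⁷ × 1.473) = 1.37 A.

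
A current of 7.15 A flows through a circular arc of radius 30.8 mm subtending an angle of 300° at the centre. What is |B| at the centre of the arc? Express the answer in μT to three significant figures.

B ≈ 122 μT

The Biot–Savart field of a circular arc at its centre is B = μ₀Iφ/(4πR), with φ = 5.236 rad.
B = (4π×10⁻⁷ × 7.15 × 5.236) / (4π × 0.0308) = 1.22×10⁻⁴ T.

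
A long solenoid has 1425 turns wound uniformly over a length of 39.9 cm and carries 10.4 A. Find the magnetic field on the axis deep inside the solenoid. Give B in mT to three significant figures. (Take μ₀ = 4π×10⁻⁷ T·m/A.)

B ≈ 46.7 mT

Inside a long solenoid, B = μ₀nI with n = 3571 turns/m.
B = 4π×10⁻⁷ × 3571 × 10.4 = 4.67×10⁻² T.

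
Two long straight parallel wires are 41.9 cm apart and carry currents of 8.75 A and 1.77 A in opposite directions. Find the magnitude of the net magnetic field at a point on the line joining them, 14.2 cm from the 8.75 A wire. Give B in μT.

Each long wire gives B = μ₀I/(2πd). Distances are d₁ = 0.142 m and d₂ = 0.277 m.
B₁ = 1.23×10⁻⁵ T, B₂ = 1.28×10⁻⁶ T.
Between antiparallel currents both contributions point the same way, so they add. B = B₁ + B₂ = 1.23×10⁻⁵ + 1.28×10⁻⁶ = 1.36×10⁻⁵ T.

B ≈ 13.6 μT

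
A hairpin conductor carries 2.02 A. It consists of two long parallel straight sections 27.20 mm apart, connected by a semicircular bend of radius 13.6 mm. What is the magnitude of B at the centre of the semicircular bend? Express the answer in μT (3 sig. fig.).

The semicircular arc contributes B_arc = μ₀I·π/(4πR) = μ₀I/(4R) = 4.67×10⁻⁵ T.
Each semi-infinite lead is at perpendicular distance R = 0.0136 m from the centre, with the perpendicular foot at its near end, so it contributes μ₀I/(4πR); both point the same way, together 2.97×10⁻⁵ T.
Arc and leads all point the same direction: B = 4.67×10⁻⁵ + 2.97×10⁻⁵ = 7.64×10⁻⁵ T.

B ≈ 76.4 μT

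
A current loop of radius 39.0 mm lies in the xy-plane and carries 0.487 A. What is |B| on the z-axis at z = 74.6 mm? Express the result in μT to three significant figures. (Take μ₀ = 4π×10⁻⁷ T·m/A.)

B ≈ 0.780 μT

On the axis of a circular loop, B = μ₀IR² / [2(R²+z²)^(3/2)].
R² + z² = (0.039)² + (0.0746)² = 0.007086 m², and (R²+z²)^(3/2) = 5.97×10⁻⁴ m³.
B = (4π×10⁻⁷ × 0.487 × 0.001521) / (2 × 5.97×10⁻⁴) = 7.80×10⁻⁷ T.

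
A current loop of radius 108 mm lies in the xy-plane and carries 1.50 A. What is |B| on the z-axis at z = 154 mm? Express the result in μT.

On the axis of a circular loop, B = μ₀IR² / [2(R²+z²)^(3/2)].
R² + z² = (0.108)² + (0.154)² = 0.03538 m², and (R²+z²)^(3/2) = 6.65×10⁻³ m³.
B = (4π×10⁻⁷ × 1.50 × 0.01166) / (2 × 6.65×10⁻³) = 1.65×10⁻⁶ T.

B ≈ 1.65 μT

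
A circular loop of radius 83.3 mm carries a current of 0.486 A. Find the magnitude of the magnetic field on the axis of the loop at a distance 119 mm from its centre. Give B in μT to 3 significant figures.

B ≈ 0.691 μT

On the axis of a circular loop, B = μ₀IR² / [2(R²+z²)^(3/2)].
R² + z² = (0.0833)² + (0.119)² = 0.0211 m², and (R²+z²)^(3/2) = 3.06×10⁻³ m³.
B = (4π×10⁻⁷ × 0.486 × 0.006939) / (2 × 3.06×10⁻³) = 6.91×10⁻⁷ T.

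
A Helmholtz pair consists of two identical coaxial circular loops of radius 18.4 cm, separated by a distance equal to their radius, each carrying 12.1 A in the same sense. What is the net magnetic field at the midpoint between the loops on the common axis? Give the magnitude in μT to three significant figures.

Each loop contributes B = μ₀IR²/[2(R²+z²)^(3/2)] on the axis, with z measured from that loop.
Loop 1 (z = 0.092 m): B₁ = 2.96×10⁻⁵ T. Loop 2 (z = 0.092 m): B₂ = 2.96×10⁻⁵ T.
The fields add: B = B₁ + B₂ = 5.91×10⁻⁵ T.

B ≈ 59.1 μT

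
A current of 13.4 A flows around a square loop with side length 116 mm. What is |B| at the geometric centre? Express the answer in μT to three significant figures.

Each side is a finite straight segment at perpendicular distance d = a/(2 tan(π/4)) = 0.058 m from the centre, with end-angles ±π/4.
One side contributes B₁ = (μ₀I/4πd)·2 sin(π/4) = 3.27×10⁻⁵ T.
All 4 sides add in the same direction: B = 4 × 3.27×10⁻⁵ = 1.31×10⁻⁴ T.

B ≈ 131 μT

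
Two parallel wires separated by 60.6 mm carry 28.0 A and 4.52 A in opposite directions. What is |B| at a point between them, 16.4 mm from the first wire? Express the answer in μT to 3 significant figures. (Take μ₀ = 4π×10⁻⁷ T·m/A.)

Each long wire gives B = μ₀I/(2πd). Distances are d₁ = 0.0164 m and d₂ = 0.0442 m.
B₁ = 3.41×10⁻⁴ T, B₂ = 2.05×10⁻⁵ T.
Between antiparallel currents both contributions point the same way, so they add. B = B₁ + B₂ = 3.41×10⁻⁴ + 2.05×10⁻⁵ = 3.62×10⁻⁴ T.

B ≈ 362 μT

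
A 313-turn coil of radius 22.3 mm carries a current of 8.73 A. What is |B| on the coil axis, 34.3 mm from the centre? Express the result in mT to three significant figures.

For an N-turn flat coil, B = Nμ₀IR²/[2(R²+z²)^(3/2)] with R = 0.0223 m, z = 0.0343 m.
B = 313 × 3.98×10⁻⁵ T = 1.25×10⁻² T.

B ≈ 12.5 mT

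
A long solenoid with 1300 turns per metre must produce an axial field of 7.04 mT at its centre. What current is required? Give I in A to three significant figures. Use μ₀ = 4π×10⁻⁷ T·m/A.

I ≈ 4.31 A

Inside a long solenoid B = μ₀nI with n = 1300 m⁻¹, so I = B/(μ₀n).
I = 7.04×10⁻³ / (4π×10⁻⁷ × 1300) = 4.31 A.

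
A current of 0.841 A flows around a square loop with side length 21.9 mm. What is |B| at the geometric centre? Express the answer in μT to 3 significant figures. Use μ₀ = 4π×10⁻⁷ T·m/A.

Each side is a finite straight segment at perpendicular distance d = a/(2 tan(π/4)) = 0.01095 m from the centre, with end-angles ±π/4.
One side contributes B₁ = (μ₀I/4πd)·2 sin(π/4) = 1.09×10⁻⁵ T.
All 4 sides add in the same direction: B = 4 × 1.09×10⁻⁵ = 4.34×10⁻⁵ T.

B ≈ 43.4 μT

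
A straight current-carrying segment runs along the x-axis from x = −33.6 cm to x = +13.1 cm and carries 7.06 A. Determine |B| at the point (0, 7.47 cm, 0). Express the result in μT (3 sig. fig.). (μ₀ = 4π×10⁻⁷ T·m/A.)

For a finite straight segment, B = (μ₀I/4πd)(sinθ₁ + sinθ₂), where θ₁, θ₂ are the angles from the perpendicular to each end.
The perpendicular distance is d = 0.0747 m; the end-offsets along the wire are a = 0.336 m and b = 0.131 m.
sinθ₁ = 0.336/√(0.336²+0.0747²) = 0.9762; sinθ₂ = 0.131/√(0.131²+0.0747²) = 0.8687.
B = (4π×10⁻⁷ × 7.06) / (4π × 0.0747) × (0.9762 + 0.8687) = 1.74×10⁻⁵ T.

B ≈ 17.4 μT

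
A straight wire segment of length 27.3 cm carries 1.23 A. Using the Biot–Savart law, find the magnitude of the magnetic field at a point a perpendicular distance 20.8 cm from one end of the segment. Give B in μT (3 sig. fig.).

B ≈ 0.470 μT

For a finite straight segment, B = (μ₀I/4πd)(sinθ₁ + sinθ₂), where θ₁, θ₂ are the angles from the perpendicular to each end.
The perpendicular foot is at one end, so the two end-offsets along the wire are 0 and L = 0.273 m.
sinθ₁ = 0/√(0²+0.208²) = 0.0000; sinθ₂ = 0.273/√(0.273²+0.208²) = 0.7954.
B = (4π×10⁻⁷ × 1.23) / (4π × 0.208) × (0.0000 + 0.7954) = 4.70×10⁻⁷ T.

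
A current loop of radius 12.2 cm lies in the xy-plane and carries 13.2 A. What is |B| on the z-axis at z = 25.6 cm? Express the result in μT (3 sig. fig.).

B ≈ 5.41 μT

On the axis of a circular loop, B = μ₀IR² / [2(R²+z²)^(3/2)].
R² + z² = (0.122)² + (0.256)² = 0.08042 m², and (R²+z²)^(3/2) = 2.28×10⁻² m³.
B = (4π×10⁻⁷ × 13.2 × 0.01488) / (2 × 2.28×10⁻²) = 5.41×10⁻⁶ T.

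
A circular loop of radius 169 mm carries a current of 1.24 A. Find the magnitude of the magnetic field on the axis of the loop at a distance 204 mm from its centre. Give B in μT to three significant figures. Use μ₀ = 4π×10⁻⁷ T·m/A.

B ≈ 1.20 μT

On the axis of a circular loop, B = μ₀IR² / [2(R²+z²)^(3/2)].
R² + z² = (0.169)² + (0.204)² = 0.07018 m², and (R²+z²)^(3/2) = 1.86×10⁻² m³.
B = (4π×10⁻⁷ × 1.24 × 0.02856) / (2 × 1.86×10⁻²) = 1.20×10⁻⁶ T.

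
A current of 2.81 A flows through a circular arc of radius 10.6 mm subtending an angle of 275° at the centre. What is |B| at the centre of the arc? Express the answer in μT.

The Biot–Savart field of a circular arc at its centre is B = μ₀Iφ/(4πR), with φ = 4.8 rad.
B = (4π×10⁻⁷ × 2.81 × 4.8) / (4π × 0.0106) = 1.27×10⁻⁴ T.

B ≈ 127 μT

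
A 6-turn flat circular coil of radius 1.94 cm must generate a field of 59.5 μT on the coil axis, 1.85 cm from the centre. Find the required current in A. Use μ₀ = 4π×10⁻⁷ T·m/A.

For an N-turn coil, B = Nμ₀IR²/[2(R²+z²)^(3/2)] with R = 0.0194 m, z = 0.0185 m, so I = 2B(R²+z²)^(3/2)/(Nμ₀R²) = 2 × 5.95×10⁻⁵ × 1.93×10⁻⁵ / (6 × 4π×10⁻⁷ × 0.0003764) = 0.808 A.

I ≈ 0.808 A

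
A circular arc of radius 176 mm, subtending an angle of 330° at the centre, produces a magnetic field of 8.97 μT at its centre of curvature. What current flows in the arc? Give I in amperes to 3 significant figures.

I ≈ 2.74 A

For a circular arc, B = μ₀Iφ/(4πR) with φ in radians; here φ = 5.76 rad.
So I = 4πRB/(μ₀φ) = 4π × 0.176 × 8.97×10⁻⁶ / (4π×10⁻⁷ × 5.76) = 2.74 A.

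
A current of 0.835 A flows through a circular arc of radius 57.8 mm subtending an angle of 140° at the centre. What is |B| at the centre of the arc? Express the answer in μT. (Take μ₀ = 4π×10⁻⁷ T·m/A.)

The Biot–Savart field of a circular arc at its centre is B = μ₀Iφ/(4πR), with φ = 2.443 rad.
B = (4π×10⁻⁷ × 0.835 × 2.443) / (4π × 0.0578) = 3.53×10⁻⁶ T.

B ≈ 3.53 μT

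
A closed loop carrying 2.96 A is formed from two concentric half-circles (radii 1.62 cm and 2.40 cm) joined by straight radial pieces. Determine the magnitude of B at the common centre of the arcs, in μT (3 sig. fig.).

B ≈ 18.7 μT

The radial connectors point toward the centre, so dl × r̂ = 0 and they contribute nothing.
Each semicircle gives μ₀I/(4R): inner arc 5.74×10⁻⁵ T, outer arc 3.87×10⁻⁵ T.
The two arcs carry current in opposite angular senses, so their fields oppose: B = |5.74×10⁻⁵ − 3.87×10⁻⁵| = 1.87×10⁻⁵ T.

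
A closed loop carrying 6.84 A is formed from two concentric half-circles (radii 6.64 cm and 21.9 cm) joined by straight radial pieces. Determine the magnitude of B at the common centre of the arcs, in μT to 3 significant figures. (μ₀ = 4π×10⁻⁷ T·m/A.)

B ≈ 22.6 μT

The radial connectors point toward the centre, so dl × r̂ = 0 and they contribute nothing.
Each semicircle gives μ₀I/(4R): inner arc 3.24×10⁻⁵ T, outer arc 9.81×10⁻⁶ T.
The two arcs carry current in opposite angular senses, so their fields oppose: B = |3.24×10⁻⁵ − 9.81×10⁻⁶| = 2.26×10⁻⁵ T.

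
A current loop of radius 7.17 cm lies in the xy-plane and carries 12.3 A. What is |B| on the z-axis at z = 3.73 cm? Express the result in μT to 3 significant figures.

B ≈ 75.3 μT

On the axis of a circular loop, B = μ₀IR² / [2(R²+z²)^(3/2)].
R² + z² = (0.0717)² + (0.0373)² = 0.006532 m², and (R²+z²)^(3/2) = 5.28×10⁻⁴ m³.
B = (4π×10⁻⁷ × 12.3 × 0.005141) / (2 × 5.28×10⁻⁴) = 7.53×10⁻⁵ T.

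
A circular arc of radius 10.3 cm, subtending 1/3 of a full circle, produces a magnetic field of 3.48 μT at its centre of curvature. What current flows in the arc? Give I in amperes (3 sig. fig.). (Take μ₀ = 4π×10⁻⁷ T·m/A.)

For a circular arc, B = μ₀Iφ/(4πR) with φ in radians; here φ = 2.094 rad.
So I = 4πRB/(μ₀φ) = 4π × 0.103 × 3.48×10⁻⁶ / (4π×10⁻⁷ × 2.094) = 1.71 A.

I ≈ 1.71 A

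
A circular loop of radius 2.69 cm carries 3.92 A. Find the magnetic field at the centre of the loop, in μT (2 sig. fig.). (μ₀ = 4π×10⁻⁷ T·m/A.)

At the centre of a circular loop the Biot–Savart law gives B = μ₀I/(2R).
B = (4π×10⁻⁷ × 3.92) / (2 × 0.0269) = 9.16×10⁻⁵ T.

B ≈ 92 μT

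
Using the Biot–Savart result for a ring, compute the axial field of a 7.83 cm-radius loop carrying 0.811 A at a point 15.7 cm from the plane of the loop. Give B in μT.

B ≈ 0.579 μT

On the axis of a circular loop, B = μ₀IR² / [2(R²+z²)^(3/2)].
R² + z² = (0.0783)² + (0.157)² = 0.03078 m², and (R²+z²)^(3/2) = 5.40×10⁻³ m³.
B = (4π×10⁻⁷ × 0.811 × 0.006131) / (2 × 5.40×10⁻³) = 5.79×10⁻⁷ T.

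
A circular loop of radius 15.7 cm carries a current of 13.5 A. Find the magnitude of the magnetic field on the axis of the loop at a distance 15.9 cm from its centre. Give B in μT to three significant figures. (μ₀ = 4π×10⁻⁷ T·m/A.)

B ≈ 18.7 μT

On the axis of a circular loop, B = μ₀IR² / [2(R²+z²)^(3/2)].
R² + z² = (0.157)² + (0.159)² = 0.04993 m², and (R²+z²)^(3/2) = 1.12×10⁻² m³.
B = (4π×10⁻⁷ × 13.5 × 0.02465) / (2 × 1.12×10⁻²) = 1.87×10⁻⁵ T.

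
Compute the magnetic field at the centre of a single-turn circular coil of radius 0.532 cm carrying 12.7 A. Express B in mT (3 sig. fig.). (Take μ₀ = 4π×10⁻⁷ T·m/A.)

B ≈ 1.50 mT

At the centre of a circular loop the Biot–Savart law gives B = μ₀I/(2R).
B = (4π×10⁻⁷ × 12.7) / (2 × 0.00532) = 1.50×10⁻³ T.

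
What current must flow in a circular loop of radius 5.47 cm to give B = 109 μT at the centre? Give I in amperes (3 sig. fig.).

At the centre of a circular loop B = μ₀I/(2R), so I = 2RB/μ₀.
With R = 0.0547 m, I = 2 × 0.0547 × 1.09×10⁻⁴ / (4π×10⁻⁷) = 9.49 A.

I ≈ 9.49 A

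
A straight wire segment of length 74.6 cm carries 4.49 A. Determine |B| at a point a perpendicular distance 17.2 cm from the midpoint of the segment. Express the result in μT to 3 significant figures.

B ≈ 4.74 μT

For a finite straight segment, B = (μ₀I/4πd)(sinθ₁ + sinθ₂), where θ₁, θ₂ are the angles from the perpendicular to each end.
The perpendicular from the point meets the wire at its midpoint, so each end is L/2 = 0.373 m away along the wire.
sinθ₁ = 0.373/√(0.373²+0.172²) = 0.9081; sinθ₂ = 0.373/√(0.373²+0.172²) = 0.9081.
B = (4π×10⁻⁷ × 4.49) / (4π × 0.172) × (0.9081 + 0.9081) = 4.74×10⁻⁶ T.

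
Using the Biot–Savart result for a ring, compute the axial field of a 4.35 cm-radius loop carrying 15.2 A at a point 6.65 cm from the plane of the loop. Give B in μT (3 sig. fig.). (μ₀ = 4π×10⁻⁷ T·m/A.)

On the axis of a circular loop, B = μ₀IR² / [2(R²+z²)^(3/2)].
R² + z² = (0.0435)² + (0.0665)² = 0.006315 m², and (R²+z²)^(3/2) = 5.02×10⁻⁴ m³.
B = (4π×10⁻⁷ × 15.2 × 0.001892) / (2 × 5.02×10⁻⁴) = 3.60×10⁻⁵ T.

B ≈ 36.0 μT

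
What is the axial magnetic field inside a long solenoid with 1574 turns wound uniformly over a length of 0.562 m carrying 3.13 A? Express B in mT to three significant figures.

B ≈ 11.0 mT

Inside a long solenoid, B = μ₀nI with n = 2801 turns/m.
B = 4π×10⁻⁷ × 2801 × 3.13 = 1.10×10⁻² T.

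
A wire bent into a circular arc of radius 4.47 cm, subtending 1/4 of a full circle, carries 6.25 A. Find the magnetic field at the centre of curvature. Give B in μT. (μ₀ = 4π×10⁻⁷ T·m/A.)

The Biot–Savart field of a circular arc at its centre is B = μ₀Iφ/(4πR), with φ = 1.571 rad.
B = (4π×10⁻⁷ × 6.25 × 1.571) / (4π × 0.0447) = 2.20×10⁻⁵ T.

B ≈ 22.0 μT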